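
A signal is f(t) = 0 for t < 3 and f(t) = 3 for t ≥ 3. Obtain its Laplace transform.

f(t) = 3·u(t-3). L{u(t-3)} = e^(-3s)/s, so L{f(t)} = 3·e^(-3s)/s

Final answer: 3·e^(-3s)/s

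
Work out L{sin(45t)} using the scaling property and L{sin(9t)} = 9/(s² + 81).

Using L{f(at)} = (1/a)F(s/a) with a=5: L{sin(45t)} = (1/5) · 9/((s/5)² + 81) = (1/5) · 9·25/(s² + 2025) = 45/(s² + 2025)

Final answer: 45/(s² + 2025)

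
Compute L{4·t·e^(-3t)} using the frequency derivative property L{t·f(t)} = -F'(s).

L{e^(-3t)} = 1/(s+3). By frequency derivative: L{t·e^(-3t)} = -d/ds[1/(s+3)] = -(-1)/(s+3)² = 1/(s+3)². Then L{4·t·e^(-3t)} = 4·1/(s+3)² = 4/(s+3)²

Final answer: 4/(s+3)²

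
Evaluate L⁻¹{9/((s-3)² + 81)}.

Form: b/((s-a)² + b²) → e^(at)sin(bt). With a=3, b=9

Final answer: e^(3t)·sin(9t)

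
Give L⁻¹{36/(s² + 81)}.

This is the form c·a/(s² + a²) with a = 9, c = 4. L⁻¹ = 4·sin(9t)

Final answer: 4·sin(9t)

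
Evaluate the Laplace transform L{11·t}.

L{t^n} = n!/s^(n+1), so L{t} = 1/s^2. Then L{11·t} = 11·1/s^2 = 11/s^2

Final answer: 11/s^2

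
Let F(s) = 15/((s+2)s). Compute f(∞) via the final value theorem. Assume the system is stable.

f(∞) = lim_{s→0} sF(s) = lim_{s→0} 15/(s+2) = 15/2

Final answer: 15/2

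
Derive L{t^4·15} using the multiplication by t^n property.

L{15} = 15/s. d^1/ds^1[1/s] = -1/s². d^2/ds^2[1/s] = 2/s^3. d^3/ds^3[1/s] = -6/s^4. d^4/ds^4[1/s] = 24/s^5. So L{t^4} = (-1)^{4}·24/s^5 = 24/s^5. Then L{t^4·15} = 15·24/s^5 = 360/s^5

Final answer: 360/s^5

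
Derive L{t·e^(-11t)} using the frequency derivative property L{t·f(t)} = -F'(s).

L{e^(-11t)} = 1/(s+11). By frequency derivative: L{t·e^(-11t)} = -d/ds[1/(s+11)] = -(-1)/(s+11)² = 1/(s+11)²

Final answer: 1/(s+11)²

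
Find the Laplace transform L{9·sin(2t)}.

L{sin(ωt)} = ω/(s² + ω²), so L{sin(2t)} = 2/(s² + 4). Then L{9·sin(2t)} = 9·2/(s² + 4) = 18/(s² + 4)

Final answer: 18/(s² + 4)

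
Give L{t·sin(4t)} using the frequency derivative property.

L{sin(4t)} = 4/(s² + 16). By L{t·f(t)} = -F'(s): -d/ds[4/(s² + 16)] = -(4)·(-2s)/(s² + 16)² = 8s/(s² + 16)²

Final answer: 8s/(s² + 16)²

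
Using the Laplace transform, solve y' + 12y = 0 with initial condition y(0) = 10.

L{y'} + 12L{y} = 0. sY - 10 + 12Y = 0. Y(s+12) = 10. Y = 10/(s+12)

Final answer: y(t) = 10e^(-12t)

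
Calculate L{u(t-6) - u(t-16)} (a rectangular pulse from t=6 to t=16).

L{u(t-a)} = e^(-as)/s. L{u(t-6) - u(t-16)} = (e^(-6s) - e^(-16s))/s

Final answer: (e^(-6s) - e^(-16s))/s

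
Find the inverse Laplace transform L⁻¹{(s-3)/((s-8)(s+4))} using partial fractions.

Using partial fractions, f(t) = (5e^(8t) + 7e^(-4t))/12

Final answer: (5e^(8t) + 7e^(-4t))/12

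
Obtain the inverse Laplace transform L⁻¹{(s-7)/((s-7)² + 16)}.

Using frequency shift, L⁻¹{(s-7)/((s-7)² + 16)} = e^(7t)·cos(4t)

Final answer: e^(7t)·cos(4t)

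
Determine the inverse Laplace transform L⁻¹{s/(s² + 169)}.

L⁻¹{s/(s² + 169)} = cos(13t)

Final answer: cos(13t)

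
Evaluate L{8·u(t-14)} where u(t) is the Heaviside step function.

L{u(t-a)} = e^(-as)/s. Here a=14, so L{u(t-14)} = e^(-14s)/s, and L{8·u(t-14)} = 8·e^(-14s)/s

Final answer: 8·e^(-14s)/s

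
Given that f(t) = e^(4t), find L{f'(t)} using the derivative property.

f(0) = 1, F(s) = 1/(s-4). L{f'(t)} = s·F(s) - f(0) = s/(s-4) - 1 = (s - (s-4))/(s-4) = 4/(s-4)

Final answer: 4/(s-4)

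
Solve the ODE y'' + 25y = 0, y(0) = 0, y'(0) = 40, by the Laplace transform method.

L{y''} + 25L{y} = 0. s²Y - 0 - 40 + 25Y = 0. Y(s² + 25) = 40. Y = (40)/(s² + 25). Inverting: y(t) = 8sin(5t)

Final answer: y(t) = 8sin(5t)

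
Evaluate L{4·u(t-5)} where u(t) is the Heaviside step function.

L{u(t-a)} = e^(-as)/s. Here a=5, so L{u(t-5)} = e^(-5s)/s, and L{4·u(t-5)} = 4·e^(-5s)/s

Final answer: 4·e^(-5s)/s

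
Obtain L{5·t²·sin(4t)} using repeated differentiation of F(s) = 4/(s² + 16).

F(s) = 4/(s² + 16). F'(s) = -8s/(s² + 16)². F''(s) = -8(16 - 3s²)/(s² + 16)³ = (24s² - 128)/(s² + 16)³. So L{t²·sin(4t)} = (-1)² F''(s) = (24s² - 128)/(s² + 16)³. Then L{5·t²·sin(4t)} = 5·(24s² - 128)/(s² + 16)³ = (120s² - 640)/(s² + 16)³

Final answer: (120s² - 640)/(s² + 16)³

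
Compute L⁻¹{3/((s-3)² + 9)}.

Form: b/((s-a)² + b²) → e^(at)sin(bt). With a=3, b=3

Final answer: e^(3t)·sin(3t)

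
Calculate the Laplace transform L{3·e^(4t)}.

L{e^(at)} = 1/(s-a), so L{e^(4t)} = 1/(s-4). Then L{3·e^(4t)} = 3/(s-4)

Final answer: 3/(s-4)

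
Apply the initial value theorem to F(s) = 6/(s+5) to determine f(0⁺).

f(0⁺) = lim_{s→∞} s·6/(s+5) = lim_{s→∞} 6s/(s+5) = 6

Final answer: 6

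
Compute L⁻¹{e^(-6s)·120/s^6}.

L⁻¹{120/s^6} = t^5. By the time shift theorem, L⁻¹{e^(-as)F(s)} = u(t-a)f(t-a) with a=6, so L⁻¹{e^(-6s)·120/s^6} = u(t-6)·(t-6)^5

Final answer: u(t-6)·(t-6)^5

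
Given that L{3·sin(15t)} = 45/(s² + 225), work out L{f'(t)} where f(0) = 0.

L{f'(t)} = s·F(s) - f(0) = s·45/(s² + 225) - 0 = 45s/(s² + 225)

Final answer: 45s/(s² + 225)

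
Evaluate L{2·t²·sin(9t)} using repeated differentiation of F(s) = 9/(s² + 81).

F(s) = 9/(s² + 81). F'(s) = -18s/(s² + 81)². F''(s) = -18(81 - 3s²)/(s² + 81)³ = (54s² - 1458)/(s² + 81)³. So L{t²·sin(9t)} = (-1)² F''(s) = (54s² - 1458)/(s² + 81)³. Then L{2·t²·sin(9t)} = 2·(54s² - 1458)/(s² + 81)³ = (108s² - 2916)/(s² + 81)³

Final answer: (108s² - 2916)/(s² + 81)³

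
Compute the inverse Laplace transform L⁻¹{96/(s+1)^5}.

L⁻¹{n!/(s-a)^(n+1)} = t^n·e^(at) with n=4, a=-1. So L⁻¹{24/(s+1)^5} = t^4·e^(-t), and L⁻¹{96/(s+1)^5} = (96/24)·t^4·e^(-t) = 4·t^4·e^(-t)

Final answer: 4·t^4·e^(-t)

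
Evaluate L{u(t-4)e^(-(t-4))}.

u(t-a)f(t-a) with f(t)=e^(-t). L{e^(-t)} = 1/(s+1). By time shift: e^(-4s)/(s+1)

Final answer: e^(-4s)/(s+1)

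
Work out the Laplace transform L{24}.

L{24} = 24 · L{1} = 24/s

Final answer: 24/s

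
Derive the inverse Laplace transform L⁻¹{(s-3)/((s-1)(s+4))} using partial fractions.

Using partial fractions, f(t) = (-2e^t + 7e^(-4t))/5

Final answer: (-2e^t + 7e^(-4t))/5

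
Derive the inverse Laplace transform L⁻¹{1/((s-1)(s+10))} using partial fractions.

Decompose: A/(s-1) + B/(s+10). A = 1/11, B = -1/11. f(t) = (e^t - e^(-10t))/11

Final answer: (e^t - e^(-10t))/11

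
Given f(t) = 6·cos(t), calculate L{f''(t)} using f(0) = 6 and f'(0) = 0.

F(s) = 6s/(s² + 1). L{f''(t)} = s²F(s) - sf(0) - f'(0) = 6s³/(s² + 1) - 6s = (6s³ - 6s(s² + 1))/(s² + 1) = -6s/(s² + 1)

Final answer: -6s/(s² + 1)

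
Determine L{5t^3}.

L{t^n} = n!/s^(n+1). So L{5t^3} = 5·3!/s^4 = 30/s^4

Final answer: 30/s^4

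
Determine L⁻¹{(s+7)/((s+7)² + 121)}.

Using frequency shift: L⁻¹{(s-a)/((s-a)² + b²)} = e^(at)cos(bt). Here a=-7, b=11

Final answer: e^(-7t)·cos(11t)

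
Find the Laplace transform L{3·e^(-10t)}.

L{e^(at)} = 1/(s-a), so L{e^(-10t)} = 1/(s+10). Then L{3·e^(-10t)} = 3/(s+10)

Final answer: 3/(s+10)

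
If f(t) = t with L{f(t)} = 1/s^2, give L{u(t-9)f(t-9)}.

Time shift theorem: L{u(t-a)f(t-a)} = e^(-as)F(s). Here a=9, F(s) = 1/s^2, so L{u(t-9)f(t-9)} = e^(-9s)·1/s^2

Final answer: e^(-9s)·1/s^2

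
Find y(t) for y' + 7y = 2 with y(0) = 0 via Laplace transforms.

sY + 7Y = 2/s. Y = 2/(s(s+7)). Partial fractions: Y = 2/7/s - 2/7/(s+7)

Final answer: y(t) = 2/7(1 - e^(-7t))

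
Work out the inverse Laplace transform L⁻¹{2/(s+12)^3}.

L⁻¹{n!/(s-a)^(n+1)} = t^n·e^(at), so L⁻¹{2/(s+12)^3} = t^2·e^(-12t)

Final answer: t^2·e^(-12t)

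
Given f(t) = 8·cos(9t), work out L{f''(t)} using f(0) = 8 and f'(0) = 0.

F(s) = 8s/(s² + 81). L{f''(t)} = s²F(s) - sf(0) - f'(0) = 8s³/(s² + 81) - 8s = (8s³ - 8s(s² + 81))/(s² + 81) = -648s/(s² + 81)

Final answer: -648s/(s² + 81)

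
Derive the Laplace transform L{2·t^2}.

L{t^n} = n!/s^(n+1), so L{t^2} = 2/s^3. Then L{2·t^2} = 2·2/s^3 = 4/s^3

Final answer: 4/s^3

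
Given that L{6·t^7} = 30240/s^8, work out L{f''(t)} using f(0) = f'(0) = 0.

L{f''(t)} = s²F(s) - sf(0) - f'(0) = s²·30240/s^8 - 0 - 0 = 30240/s^6

Final answer: 30240/s^6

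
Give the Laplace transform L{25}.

L{25} = 25 · L{1} = 25/s

Final answer: 25/s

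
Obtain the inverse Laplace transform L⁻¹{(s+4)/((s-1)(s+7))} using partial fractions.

Using partial fractions, f(t) = (5e^t + 3e^(-7t))/8

Final answer: (5e^t + 3e^(-7t))/8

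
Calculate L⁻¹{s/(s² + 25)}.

This is the form c·s/(s² + a²) with a = 5. L⁻¹ = cos(5t)

Final answer: cos(5t)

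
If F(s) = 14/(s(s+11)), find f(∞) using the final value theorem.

f(∞) = lim_{s→0} s·14/(s(s+11)) = lim_{s→0} 14/(s+11) = 14/11 = 14/11

Final answer: 14/11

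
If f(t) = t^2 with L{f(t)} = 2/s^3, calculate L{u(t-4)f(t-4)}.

Time shift theorem: L{u(t-a)f(t-a)} = e^(-as)F(s). Here a=4, F(s) = 2/s^3, so L{u(t-4)f(t-4)} = e^(-4s)·2/s^3

Final answer: e^(-4s)·2/s^3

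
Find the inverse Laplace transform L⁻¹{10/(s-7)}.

L⁻¹{1/(s-a)} = e^(at), so L⁻¹{1/(s-7)} = e^(7t), and L⁻¹{10/(s-7)} = 10·e^(7t)

Final answer: 10·e^(7t)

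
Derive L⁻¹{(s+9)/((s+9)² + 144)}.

Using frequency shift: L⁻¹{(s-a)/((s-a)² + b²)} = e^(at)cos(bt). Here a=-9, b=12

Final answer: e^(-9t)·cos(12t)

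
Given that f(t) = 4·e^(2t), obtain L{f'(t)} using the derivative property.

f(0) = 4, F(s) = 4/(s-2). L{f'(t)} = s·F(s) - f(0) = 4s/(s-2) - 4 = (4s - 4(s-2))/(s-2) = 8/(s-2)

Final answer: 8/(s-2)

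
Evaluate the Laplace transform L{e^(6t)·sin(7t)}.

L{e^(at)·sin(ωt)} = ω/((s-a)² + ω²), so L{e^(6t)·sin(7t)} = 7/((s-6)² + 49)

Final answer: 7/((s-6)² + 49)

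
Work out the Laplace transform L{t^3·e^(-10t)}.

L{t^n·e^(at)} = n!/(s-a)^(n+1), so L{t^3·e^(-10t)} = 6/(s+10)^4

Final answer: 6/(s+10)^4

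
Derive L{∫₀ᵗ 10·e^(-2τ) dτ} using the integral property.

L{∫₀ᵗ f(τ)dτ} = F(s)/s with F(s) = 10/(s+2), so L{∫₀ᵗ 10·e^(-2τ) dτ} = 10/(s(s+2))

Final answer: 10/(s(s+2))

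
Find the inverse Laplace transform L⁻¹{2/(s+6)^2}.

L⁻¹{n!/(s-a)^(n+1)} = t^n·e^(at) with n=1, a=-6. So L⁻¹{1/(s+6)^2} = t·e^(-6t), and L⁻¹{2/(s+6)^2} = (2/1)·t·e^(-6t) = 2·t·e^(-6t)

Final answer: 2·t·e^(-6t)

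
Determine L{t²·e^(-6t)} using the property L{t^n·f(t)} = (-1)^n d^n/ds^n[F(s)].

L{e^(-6t)} = 1/(s+6). d/ds[1/(s+6)] = -1/(s+6)². d²/ds²[1/(s+6)] = 2/(s+6)³. So L{t²·e^(-6t)} = (-1)² · 2/(s+6)³ = 2/(s+6)³

Final answer: 2/(s+6)³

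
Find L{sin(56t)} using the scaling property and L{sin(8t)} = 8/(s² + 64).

Using L{f(at)} = (1/a)F(s/a) with a=7: L{sin(56t)} = (1/7) · 8/((s/7)² + 64) = (1/7) · 8·49/(s² + 3136) = 56/(s² + 3136)

Final answer: 56/(s² + 3136)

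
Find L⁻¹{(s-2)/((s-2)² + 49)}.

Using frequency shift: L⁻¹{(s-a)/((s-a)² + b²)} = e^(at)cos(bt). Here a=2, b=7

Final answer: e^(2t)·cos(7t)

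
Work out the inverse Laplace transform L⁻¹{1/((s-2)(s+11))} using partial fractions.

Decompose: A/(s-2) + B/(s+11). A = 1/13, B = -1/13. f(t) = (e^(2t) - e^(-11t))/13

Final answer: (e^(2t) - e^(-11t))/13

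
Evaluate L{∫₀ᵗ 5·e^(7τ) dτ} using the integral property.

L{∫₀ᵗ f(τ)dτ} = F(s)/s with F(s) = 5/(s-7), so L{∫₀ᵗ 5·e^(7τ) dτ} = 5/(s(s-7))

Final answer: 5/(s(s-7))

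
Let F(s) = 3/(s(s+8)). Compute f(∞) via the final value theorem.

f(∞) = lim_{s→0} s·3/(s(s+8)) = lim_{s→0} 3/(s+8) = 3/8 = 3/8

Final answer: 3/8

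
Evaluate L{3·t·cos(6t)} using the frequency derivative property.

L{cos(6t)} = s/(s² + 36). Derivative: d/ds[s/(s² + 36)] = [(s² + 36) - s·2s]/(s² + 36)² = (36 - s²)/(s² + 36)². So L{t·cos(6t)} = -F'(s) = (s² - 36)/(s² + 36)². Then L{3·t·cos(6t)} = 3·(s² - 36)/(s² + 36)²

Final answer: 3·(s² - 36)/(s² + 36)²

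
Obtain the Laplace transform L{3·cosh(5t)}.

L{cosh(ωt)} = s/(s² - ω²), so L{cosh(5t)} = s/(s² - 25). Then L{3·cosh(5t)} = 3·s/(s² - 25) = 3s/(s² - 25)

Final answer: 3s/(s² - 25)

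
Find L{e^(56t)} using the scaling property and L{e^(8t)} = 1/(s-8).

Using L{f(at)} = (1/a)F(s/a) with a=7 and f(t) = e^(8t): L{e^(56t)} = (1/7) · 1/((s/7)-8) = (1/7) · 7/(s-56) = 1/(s-56)

Final answer: 1/(s-56)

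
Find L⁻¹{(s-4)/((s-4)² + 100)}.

Using frequency shift: L⁻¹{(s-a)/((s-a)² + b²)} = e^(at)cos(bt). Here a=4, b=10

Final answer: e^(4t)·cos(10t)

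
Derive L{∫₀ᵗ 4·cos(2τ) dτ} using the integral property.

L{∫₀ᵗ f(τ)dτ} = F(s)/s with F(s) = 4s/(s² + 4), so the result is (4s/(s² + 4))/s = 4/(s² + 4)

Final answer: 4/(s² + 4)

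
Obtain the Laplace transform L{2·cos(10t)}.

L{cos(ωt)} = s/(s² + ω²), so L{cos(10t)} = s/(s² + 100). Then L{2·cos(10t)} = 2·s/(s² + 100) = 2s/(s² + 100)

Final answer: 2s/(s² + 100)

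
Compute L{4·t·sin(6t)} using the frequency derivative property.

L{sin(6t)} = 6/(s² + 36). By L{t·f(t)} = -F'(s): -d/ds[6/(s² + 36)] = -(6)·(-2s)/(s² + 36)² = 12s/(s² + 36)². Then L{4·t·sin(6t)} = 4·12s/(s² + 36)² = 48s/(s² + 36)²

Final answer: 48s/(s² + 36)²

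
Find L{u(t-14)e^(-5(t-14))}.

u(t-a)f(t-a) with f(t)=e^(-5t). L{e^(-5t)} = 1/(s+5). By time shift: e^(-14s)/(s+5)

Final answer: e^(-14s)/(s+5)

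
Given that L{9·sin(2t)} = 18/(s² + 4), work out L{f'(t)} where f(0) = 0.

L{f'(t)} = s·F(s) - f(0) = s·18/(s² + 4) - 0 = 18s/(s² + 4)

Final answer: 18s/(s² + 4)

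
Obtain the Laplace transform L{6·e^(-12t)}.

L{e^(at)} = 1/(s-a), so L{e^(-12t)} = 1/(s+12). Then L{6·e^(-12t)} = 6/(s+12)

Final answer: 6/(s+12)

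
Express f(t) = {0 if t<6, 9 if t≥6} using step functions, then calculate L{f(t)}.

f(t) = 9·u(t-6). L{u(t-6)} = e^(-6s)/s, so L{f(t)} = 9·e^(-6s)/s

Final answer: 9·e^(-6s)/s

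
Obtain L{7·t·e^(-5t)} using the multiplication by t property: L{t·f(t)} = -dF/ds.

Using L{t^n·e^(at)} = n!/(s-a)^(n+1), L{t·e^(-5t)} = 1/(s+5)^2, so L{7·t·e^(-5t)} = 7·1/(s+5)^2 = 7/(s+5)^2

Final answer: 7/(s+5)^2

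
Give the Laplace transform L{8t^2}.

L{8t^2} = 8 · L{t^2} = 8 · 2/s^3 = 16/s^3

Final answer: 16/s^3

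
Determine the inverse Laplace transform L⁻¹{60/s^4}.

L⁻¹{n!/s^(n+1)} = t^n with n=3. So L⁻¹{6/s^4} = t^3, and L⁻¹{60/s^4} = (60/6)·t^3 = 10·t^3

Final answer: 10·t^3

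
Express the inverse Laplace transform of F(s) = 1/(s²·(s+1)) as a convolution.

1/(s²·(s+1)) = (1/s^2)·(1/(s+1)) = L{t}·L{e^(-t)}. So f(t) = t*e^(-t) = ∫₀ᵗ τ·e^(-(t-τ)) dτ

Final answer: ∫₀ᵗ τ·e^(-(t-τ)) dτ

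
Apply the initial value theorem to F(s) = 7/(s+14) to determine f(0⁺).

f(0⁺) = lim_{s→∞} s·7/(s+14) = lim_{s→∞} 7s/(s+14) = 7

Final answer: 7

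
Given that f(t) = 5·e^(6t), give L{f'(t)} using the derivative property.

f(0) = 5, F(s) = 5/(s-6). L{f'(t)} = s·F(s) - f(0) = 5s/(s-6) - 5 = (5s - 5(s-6))/(s-6) = 30/(s-6)

Final answer: 30/(s-6)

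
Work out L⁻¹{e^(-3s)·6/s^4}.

L⁻¹{6/s^4} = t^3. By the time shift theorem, L⁻¹{e^(-as)F(s)} = u(t-a)f(t-a) with a=3, so L⁻¹{e^(-3s)·6/s^4} = u(t-3)·(t-3)^3

Final answer: u(t-3)·(t-3)^3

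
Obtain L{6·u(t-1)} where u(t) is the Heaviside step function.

L{u(t-a)} = e^(-as)/s. Here a=1, so L{u(t-1)} = e^(-s)/s, and L{6·u(t-1)} = 6·e^(-s)/s

Final answer: 6·e^(-s)/s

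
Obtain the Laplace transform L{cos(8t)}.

L{cos(ωt)} = s/(s² + ω²), so L{cos(8t)} = s/(s² + 64)

Final answer: s/(s² + 64)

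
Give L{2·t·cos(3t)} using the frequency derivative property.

L{cos(3t)} = s/(s² + 9). Derivative: d/ds[s/(s² + 9)] = [(s² + 9) - s·2s]/(s² + 9)² = (9 - s²)/(s² + 9)². So L{t·cos(3t)} = -F'(s) = (s² - 9)/(s² + 9)². Then L{2·t·cos(3t)} = 2·(s² - 9)/(s² + 9)²

Final answer: 2·(s² - 9)/(s² + 9)²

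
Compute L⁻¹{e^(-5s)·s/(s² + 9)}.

L⁻¹{s/(s² + 9)} = cos(3t). By the time shift theorem, L⁻¹{e^(-as)F(s)} = u(t-a)f(t-a) with a=5, so L⁻¹{e^(-5s)·s/(s² + 9)} = u(t-5)·cos(3(t-5))

Final answer: u(t-5)·cos(3(t-5))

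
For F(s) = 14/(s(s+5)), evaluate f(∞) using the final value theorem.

f(∞) = lim_{s→0} s·14/(s(s+5)) = lim_{s→0} 14/(s+5) = 14/5 = 14/5

Final answer: 14/5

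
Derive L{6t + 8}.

L{6t + 8} = 6·L{t} + 8·L{1} = 6/s² + 8/s

Final answer: 6/s² + 8/s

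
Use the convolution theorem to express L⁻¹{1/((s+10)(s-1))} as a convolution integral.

1/((s+10)(s-1)) = (1/(s+10))·(1/(s-1)) = L{e^(-10t)}·L{e^t}. So f(t) = e^(-10t)*e^t = ∫₀ᵗ e^(-10τ)·e^(t-τ) dτ

Final answer: ∫₀ᵗ e^(-10τ)·e^(t-τ) dτ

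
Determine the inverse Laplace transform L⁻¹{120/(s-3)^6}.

L⁻¹{n!/(s-a)^(n+1)} = t^n·e^(at), so L⁻¹{120/(s-3)^6} = t^5·e^(3t)

Final answer: t^5·e^(3t)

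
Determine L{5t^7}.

L{t^n} = n!/s^(n+1). So L{5t^7} = 5·7!/s^8 = 25200/s^8

Final answer: 25200/s^8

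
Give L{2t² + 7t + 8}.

L{2t² + 7t + 8} = 2·2/s³ + 7/s² + 8/s = 4/s³ + 7/s² + 8/s

Final answer: 4/s³ + 7/s² + 8/s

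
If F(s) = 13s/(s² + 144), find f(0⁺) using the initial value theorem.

f(0⁺) = lim_{s→∞} s·13s/(s² + 144) = lim_{s→∞} 13s²/(s² + 144) = 13

Final answer: 13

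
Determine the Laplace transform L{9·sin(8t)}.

L{sin(ωt)} = ω/(s² + ω²), so L{sin(8t)} = 8/(s² + 64). Then L{9·sin(8t)} = 9·8/(s² + 64) = 72/(s² + 64)

Final answer: 72/(s² + 64)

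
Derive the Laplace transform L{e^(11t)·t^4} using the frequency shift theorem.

L{e^(at)·t^n} = n!/(s-a)^(n+1), so L{e^(11t)·t^4} = 24/(s-11)^5

Final answer: 24/(s-11)^5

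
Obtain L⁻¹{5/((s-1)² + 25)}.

Form: b/((s-a)² + b²) → e^(at)sin(bt). With a=1, b=5

Final answer: e^t·sin(5t)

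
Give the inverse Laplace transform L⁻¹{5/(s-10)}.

L⁻¹{1/(s-a)} = e^(at), so L⁻¹{1/(s-10)} = e^(10t), and L⁻¹{5/(s-10)} = 5·e^(10t)

Final answer: 5·e^(10t)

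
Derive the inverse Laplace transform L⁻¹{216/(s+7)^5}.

L⁻¹{n!/(s-a)^(n+1)} = t^n·e^(at) with n=4, a=-7. So L⁻¹{24/(s+7)^5} = t^4·e^(-7t), and L⁻¹{216/(s+7)^5} = (216/24)·t^4·e^(-7t) = 9·t^4·e^(-7t)

Final answer: 9·t^4·e^(-7t)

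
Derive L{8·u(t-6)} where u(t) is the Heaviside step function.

L{u(t-a)} = e^(-as)/s. Here a=6, so L{u(t-6)} = e^(-6s)/s, and L{8·u(t-6)} = 8·e^(-6s)/s

Final answer: 8·e^(-6s)/s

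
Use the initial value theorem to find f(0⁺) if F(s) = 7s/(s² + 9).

f(0⁺) = lim_{s→∞} s·7s/(s² + 9) = lim_{s→∞} 7s²/(s² + 9) = 7

Final answer: 7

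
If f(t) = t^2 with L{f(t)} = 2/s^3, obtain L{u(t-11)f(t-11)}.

Time shift theorem: L{u(t-a)f(t-a)} = e^(-as)F(s). Here a=11, F(s) = 2/s^3, so L{u(t-11)f(t-11)} = e^(-11s)·2/s^3

Final answer: e^(-11s)·2/s^3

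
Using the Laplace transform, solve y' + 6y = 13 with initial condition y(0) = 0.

sY + 6Y = 13/s. Y = 13/(s(s+6)). Partial fractions: Y = 13/6/s - 13/6/(s+6)

Final answer: y(t) = 13/6(1 - e^(-6t))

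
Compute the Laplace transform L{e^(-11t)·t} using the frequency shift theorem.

L{e^(at)·t^n} = n!/(s-a)^(n+1), so L{e^(-11t)·t} = 1/(s+11)^2

Final answer: 1/(s+11)^2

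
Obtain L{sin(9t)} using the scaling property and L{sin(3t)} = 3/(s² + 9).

Using L{f(at)} = (1/a)F(s/a) with a=3: L{sin(9t)} = (1/3) · 3/((s/3)² + 9) = (1/3) · 3·9/(s² + 81) = 9/(s² + 81)

Final answer: 9/(s² + 81)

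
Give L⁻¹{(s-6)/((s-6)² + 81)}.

Using frequency shift: L⁻¹{(s-a)/((s-a)² + b²)} = e^(at)cos(bt). Here a=6, b=9

Final answer: e^(6t)·cos(9t)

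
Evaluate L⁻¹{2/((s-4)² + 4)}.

Form: b/((s-a)² + b²) → e^(at)sin(bt). With a=4, b=2

Final answer: e^(4t)·sin(2t)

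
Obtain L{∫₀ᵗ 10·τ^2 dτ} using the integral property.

L{∫₀ᵗ f(τ)dτ} = F(s)/s with f(t) = 10t^2. F(s) = 20/s^3, so L{∫₀ᵗ 10·τ^2 dτ} = (20/s^3)/s = 20/s^4. (Check: ∫₀ᵗ 10·τ^2 dτ = 10t^3/3.)

Final answer: 20/s^4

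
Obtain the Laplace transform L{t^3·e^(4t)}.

L{t^n·e^(at)} = n!/(s-a)^(n+1), so L{t^3·e^(4t)} = 6/(s-4)^4

Final answer: 6/(s-4)^4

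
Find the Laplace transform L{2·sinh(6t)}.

L{sinh(ωt)} = ω/(s² - ω²), so L{sinh(6t)} = 6/(s² - 36). Then L{2·sinh(6t)} = 2·6/(s² - 36) = 12/(s² - 36)

Final answer: 12/(s² - 36)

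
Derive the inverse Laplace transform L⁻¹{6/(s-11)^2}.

L⁻¹{n!/(s-a)^(n+1)} = t^n·e^(at) with n=1, a=11. So L⁻¹{1/(s-11)^2} = t·e^(11t), and L⁻¹{6/(s-11)^2} = (6/1)·t·e^(11t) = 6·t·e^(11t)

Final answer: 6·t·e^(11t)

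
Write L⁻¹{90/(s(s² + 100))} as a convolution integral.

90/(s(s² + 100)) = (1/s)·(90/(s² + 100)) = L{1}·L{9·sin(10t)}. So f(t) = 1*(9·sin(10t)) = ∫₀ᵗ 9·sin(10τ) dτ

Final answer: ∫₀ᵗ 9·sin(10τ) dτ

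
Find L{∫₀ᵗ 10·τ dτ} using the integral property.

L{∫₀ᵗ f(τ)dτ} = F(s)/s with f(t) = 10t. F(s) = 10/s^2, so L{∫₀ᵗ 10·τ dτ} = (10/s^2)/s = 10/s^3. (Check: ∫₀ᵗ 10·τ dτ = 10t^2/2.)

Final answer: 10/s^3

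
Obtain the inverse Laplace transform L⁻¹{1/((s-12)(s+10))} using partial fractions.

Decompose: A/(s-12) + B/(s+10). A = 1/22, B = -1/22. f(t) = (e^(12t) - e^(-10t))/22

Final answer: (e^(12t) - e^(-10t))/22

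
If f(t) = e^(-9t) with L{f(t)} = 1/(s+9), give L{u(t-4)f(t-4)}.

Time shift theorem: L{u(t-a)f(t-a)} = e^(-as)F(s). Here a=4, F(s) = 1/(s+9), so L{u(t-4)f(t-4)} = e^(-4s)·1/(s+9)

Final answer: e^(-4s)·1/(s+9)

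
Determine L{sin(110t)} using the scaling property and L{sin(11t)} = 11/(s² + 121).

Using L{f(at)} = (1/a)F(s/a) with a=10: L{sin(110t)} = (1/10) · 11/((s/10)² + 121) = (1/10) · 11·100/(s² + 12100) = 110/(s² + 12100)

Final answer: 110/(s² + 12100)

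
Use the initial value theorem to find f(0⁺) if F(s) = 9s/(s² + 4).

f(0⁺) = lim_{s→∞} s·9s/(s² + 4) = lim_{s→∞} 9s²/(s² + 4) = 9

Final answer: 9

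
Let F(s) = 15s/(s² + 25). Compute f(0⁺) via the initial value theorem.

f(0⁺) = lim_{s→∞} s·15s/(s² + 25) = lim_{s→∞} 15s²/(s² + 25) = 15

Final answer: 15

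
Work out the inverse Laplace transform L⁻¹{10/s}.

L⁻¹{c/s} = c, so L⁻¹{10/s} = 10

Final answer: 10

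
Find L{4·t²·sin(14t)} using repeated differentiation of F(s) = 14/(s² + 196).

F(s) = 14/(s² + 196). F'(s) = -28s/(s² + 196)². F''(s) = -28(196 - 3s²)/(s² + 196)³ = (84s² - 5488)/(s² + 196)³. So L{t²·sin(14t)} = (-1)² F''(s) = (84s² - 5488)/(s² + 196)³. Then L{4·t²·sin(14t)} = 4·(84s² - 5488)/(s² + 196)³ = (336s² - 21952)/(s² + 196)³

Final answer: (336s² - 21952)/(s² + 196)³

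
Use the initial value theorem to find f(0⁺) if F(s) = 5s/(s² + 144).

f(0⁺) = lim_{s→∞} s·5s/(s² + 144) = lim_{s→∞} 5s²/(s² + 144) = 5

Final answer: 5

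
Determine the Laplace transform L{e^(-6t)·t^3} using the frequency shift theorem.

L{e^(at)·t^n} = n!/(s-a)^(n+1), so L{e^(-6t)·t^3} = 6/(s+6)^4

Final answer: 6/(s+6)^4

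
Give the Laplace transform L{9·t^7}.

L{t^n} = n!/s^(n+1), so L{t^7} = 5040/s^8. Then L{9·t^7} = 9·5040/s^8 = 45360/s^8

Final answer: 45360/s^8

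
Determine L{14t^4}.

L{t^n} = n!/s^(n+1). So L{14t^4} = 14·4!/s^5 = 336/s^5

Final answer: 336/s^5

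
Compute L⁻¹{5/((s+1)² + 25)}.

Form: b/((s-a)² + b²) → e^(at)sin(bt). With a=-1, b=5

Final answer: e^(-t)·sin(5t)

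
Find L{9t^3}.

L{t^n} = n!/s^(n+1). So L{9t^3} = 9·3!/s^4 = 54/s^4

Final answer: 54/s^4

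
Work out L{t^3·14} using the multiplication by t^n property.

L{14} = 14/s. d^1/ds^1[1/s] = -1/s². d^2/ds^2[1/s] = 2/s^3. d^3/ds^3[1/s] = -6/s^4. So L{t^3} = (-1)^{3}·-6/s^4 = 6/s^4. Then L{t^3·14} = 14·6/s^4 = 84/s^4

Final answer: 84/s^4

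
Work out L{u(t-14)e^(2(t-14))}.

u(t-a)f(t-a) with f(t)=e^(2t). L{e^(2t)} = 1/(s-2). By time shift: e^(-14s)/(s-2)

Final answer: e^(-14s)/(s-2)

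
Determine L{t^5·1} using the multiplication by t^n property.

L{1} = 1/s. d^1/ds^1[1/s] = -1/s². d^2/ds^2[1/s] = 2/s^3. d^3/ds^3[1/s] = -6/s^4. d^4/ds^4[1/s] = 24/s^5. d^5/ds^5[1/s] = -120/s^6. So L{t^5} = (-1)^{5}·-120/s^6 = 120/s^6

Final answer: 120/s^6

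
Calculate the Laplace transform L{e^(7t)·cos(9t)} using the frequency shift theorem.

Frequency shift: L{e^(at)f(t)} = F(s-a). L{e^(7t)·cos(9t)} = (s-7)/((s-7)² + 81)

Final answer: (s-7)/((s-7)² + 81)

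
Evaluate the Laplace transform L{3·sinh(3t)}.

L{sinh(ωt)} = ω/(s² - ω²), so L{sinh(3t)} = 3/(s² - 9). Then L{3·sinh(3t)} = 3·3/(s² - 9) = 9/(s² - 9)

Final answer: 9/(s² - 9)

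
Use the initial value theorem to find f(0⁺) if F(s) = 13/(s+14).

f(0⁺) = lim_{s→∞} s·13/(s+14) = lim_{s→∞} 13s/(s+14) = 13

Final answer: 13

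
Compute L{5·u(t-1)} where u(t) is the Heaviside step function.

L{u(t-a)} = e^(-as)/s. Here a=1, so L{u(t-1)} = e^(-s)/s, and L{5·u(t-1)} = 5·e^(-s)/s

Final answer: 5·e^(-s)/s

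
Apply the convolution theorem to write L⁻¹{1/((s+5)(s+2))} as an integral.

1/((s+5)(s+2)) = (1/(s+5))·(1/(s+2)) = L{e^(-5t)}·L{e^(-2t)}. So f(t) = e^(-5t)*e^(-2t) = ∫₀ᵗ e^(-5τ)·e^(-2(t-τ)) dτ

Final answer: ∫₀ᵗ e^(-5τ)·e^(-2(t-τ)) dτ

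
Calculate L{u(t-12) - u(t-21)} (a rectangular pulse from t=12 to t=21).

L{u(t-a)} = e^(-as)/s. L{u(t-12) - u(t-21)} = (e^(-12s) - e^(-21s))/s

Final answer: (e^(-12s) - e^(-21s))/s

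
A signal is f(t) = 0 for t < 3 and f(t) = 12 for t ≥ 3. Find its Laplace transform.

f(t) = 12·u(t-3). L{u(t-3)} = e^(-3s)/s, so L{f(t)} = 12·e^(-3s)/s

Final answer: 12·e^(-3s)/s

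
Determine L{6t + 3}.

L{6t + 3} = 6·L{t} + 3·L{1} = 6/s² + 3/s

Final answer: 6/s² + 3/s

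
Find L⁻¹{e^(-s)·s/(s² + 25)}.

L⁻¹{s/(s² + 25)} = cos(5t). By the time shift theorem, L⁻¹{e^(-as)F(s)} = u(t-a)f(t-a) with a=1, so L⁻¹{e^(-s)·s/(s² + 25)} = u(t-1)·cos(5(t-1))

Final answer: u(t-1)·cos(5(t-1))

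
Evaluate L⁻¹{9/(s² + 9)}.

This is the form c·a/(s² + a²) with a = 3, c = 3. L⁻¹ = 3·sin(3t)

Final answer: 3·sin(3t)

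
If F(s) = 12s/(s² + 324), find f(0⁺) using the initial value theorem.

f(0⁺) = lim_{s→∞} s·12s/(s² + 324) = lim_{s→∞} 12s²/(s² + 324) = 12

Final answer: 12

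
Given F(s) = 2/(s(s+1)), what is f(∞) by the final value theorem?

f(∞) = lim_{s→0} s·2/(s(s+1)) = lim_{s→0} 2/(s+1) = 2/1 = 2

Final answer: 2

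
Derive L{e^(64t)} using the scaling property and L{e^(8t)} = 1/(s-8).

Using L{f(at)} = (1/a)F(s/a) with a=8 and f(t) = e^(8t): L{e^(64t)} = (1/8) · 1/((s/8)-8) = (1/8) · 8/(s-64) = 1/(s-64)

Final answer: 1/(s-64)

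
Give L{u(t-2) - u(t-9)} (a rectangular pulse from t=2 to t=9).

L{u(t-a)} = e^(-as)/s. L{u(t-2) - u(t-9)} = (e^(-2s) - e^(-9s))/s

Final answer: (e^(-2s) - e^(-9s))/s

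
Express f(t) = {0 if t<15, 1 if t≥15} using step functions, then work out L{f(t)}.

f(t) = u(t-15). L{u(t-15)} = e^(-15s)/s, so L{f(t)} = e^(-15s)/s

Final answer: e^(-15s)/s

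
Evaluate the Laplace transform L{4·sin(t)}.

L{sin(ωt)} = ω/(s² + ω²), so L{sin(t)} = 1/(s² + 1). Then L{4·sin(t)} = 4·1/(s² + 1) = 4/(s² + 1)

Final answer: 4/(s² + 1)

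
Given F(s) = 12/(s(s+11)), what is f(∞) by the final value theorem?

f(∞) = lim_{s→0} s·12/(s(s+11)) = lim_{s→0} 12/(s+11) = 12/11 = 12/11

Final answer: 12/11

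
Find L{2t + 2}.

L{2t + 2} = 2·L{t} + 2·L{1} = 2/s² + 2/s

Final answer: 2/s² + 2/s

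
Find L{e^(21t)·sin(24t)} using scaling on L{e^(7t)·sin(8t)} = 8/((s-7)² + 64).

Scaling with a=3: L{e^(21t)·sin(24t)} = (1/3) · 8/((s/3-7)² + 64). Simplifying: 24/((s-21)² + 576)

Final answer: 24/((s-21)² + 576)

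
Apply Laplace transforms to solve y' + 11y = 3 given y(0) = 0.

sY + 11Y = 3/s. Y = 3/(s(s+11)). Partial fractions: Y = 3/11/s - 3/11/(s+11)

Final answer: y(t) = 3/11(1 - e^(-11t))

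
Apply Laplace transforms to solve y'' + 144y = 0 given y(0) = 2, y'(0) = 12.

L{y''} + 144L{y} = 0. s²Y - 2s - 12 + 144Y = 0. Y(s² + 144) = 2s + 12. Y = (2s + 12)/(s² + 144). Inverting: y(t) = 2cos(12t) + sin(12t)

Final answer: y(t) = 2cos(12t) + sin(12t)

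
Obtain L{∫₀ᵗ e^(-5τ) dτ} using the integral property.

L{∫₀ᵗ f(τ)dτ} = F(s)/s with F(s) = 1/(s+5), so L{∫₀ᵗ e^(-5τ) dτ} = 1/(s(s+5))

Final answer: 1/(s(s+5))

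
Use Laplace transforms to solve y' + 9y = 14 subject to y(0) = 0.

sY + 9Y = 14/s. Y = 14/(s(s+9)). Partial fractions: Y = 14/9/s - 14/9/(s+9)

Final answer: y(t) = 14/9(1 - e^(-9t))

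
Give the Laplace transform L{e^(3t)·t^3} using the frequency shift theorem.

L{e^(at)·t^n} = n!/(s-a)^(n+1), so L{e^(3t)·t^3} = 6/(s-3)^4

Final answer: 6/(s-3)^4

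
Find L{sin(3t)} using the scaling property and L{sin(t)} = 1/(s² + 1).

Using L{f(at)} = (1/a)F(s/a) with a=3: L{sin(3t)} = (1/3) · 1/((s/3)² + 1) = (1/3) · 1·9/(s² + 9) = 3/(s² + 9)

Final answer: 3/(s² + 9)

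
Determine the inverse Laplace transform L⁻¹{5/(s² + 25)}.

L⁻¹{5/(s² + 25)} = sin(5t)

Final answer: sin(5t)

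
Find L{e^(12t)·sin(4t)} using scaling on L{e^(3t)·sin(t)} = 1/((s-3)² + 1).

Scaling with a=4: L{e^(12t)·sin(4t)} = (1/4) · 1/((s/4-3)² + 1). Simplifying: 4/((s-12)² + 16)

Final answer: 4/((s-12)² + 16)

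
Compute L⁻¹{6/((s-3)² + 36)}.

Form: b/((s-a)² + b²) → e^(at)sin(bt). With a=3, b=6

Final answer: e^(3t)·sin(6t)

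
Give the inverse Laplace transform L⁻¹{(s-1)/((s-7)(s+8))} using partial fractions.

Using partial fractions, f(t) = (6e^(7t) + 9e^(-8t))/15

Final answer: (6e^(7t) + 9e^(-8t))/15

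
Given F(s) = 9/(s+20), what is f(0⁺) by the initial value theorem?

f(0⁺) = lim_{s→∞} s·9/(s+20) = lim_{s→∞} 9s/(s+20) = 9

Final answer: 9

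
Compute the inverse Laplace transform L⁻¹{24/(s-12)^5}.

L⁻¹{n!/(s-a)^(n+1)} = t^n·e^(at), so L⁻¹{24/(s-12)^5} = t^4·e^(12t)

Final answer: t^4·e^(12t)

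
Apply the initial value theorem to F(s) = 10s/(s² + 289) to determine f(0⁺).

f(0⁺) = lim_{s→∞} s·10s/(s² + 289) = lim_{s→∞} 10s²/(s² + 289) = 10

Final answer: 10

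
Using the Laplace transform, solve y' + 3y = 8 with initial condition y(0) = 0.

sY + 3Y = 8/s. Y = 8/(s(s+3)). Partial fractions: Y = 8/3/s - 8/3/(s+3)

Final answer: y(t) = 8/3(1 - e^(-3t))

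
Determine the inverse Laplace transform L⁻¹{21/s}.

L⁻¹{c/s} = c, so L⁻¹{21/s} = 21

Final answer: 21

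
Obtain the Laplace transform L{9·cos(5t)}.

L{cos(ωt)} = s/(s² + ω²), so L{cos(5t)} = s/(s² + 25). Then L{9·cos(5t)} = 9·s/(s² + 25) = 9s/(s² + 25)

Final answer: 9s/(s² + 25)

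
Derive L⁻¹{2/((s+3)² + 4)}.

Form: b/((s-a)² + b²) → e^(at)sin(bt). With a=-3, b=2

Final answer: e^(-3t)·sin(2t)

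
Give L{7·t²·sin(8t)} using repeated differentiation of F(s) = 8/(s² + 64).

F(s) = 8/(s² + 64). F'(s) = -16s/(s² + 64)². F''(s) = -16(64 - 3s²)/(s² + 64)³ = (48s² - 1024)/(s² + 64)³. So L{t²·sin(8t)} = (-1)² F''(s) = (48s² - 1024)/(s² + 64)³. Then L{7·t²·sin(8t)} = 7·(48s² - 1024)/(s² + 64)³ = (336s² - 7168)/(s² + 64)³

Final answer: (336s² - 7168)/(s² + 64)³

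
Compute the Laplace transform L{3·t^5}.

L{t^n} = n!/s^(n+1), so L{t^5} = 120/s^6. Then L{3·t^5} = 3·120/s^6 = 360/s^6

Final answer: 360/s^6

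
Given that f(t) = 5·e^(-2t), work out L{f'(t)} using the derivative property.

f(0) = 5, F(s) = 5/(s+2). L{f'(t)} = s·F(s) - f(0) = 5s/(s+2) - 5 = (5s - 5(s+2))/(s+2) = -10/(s+2)

Final answer: -10/(s+2)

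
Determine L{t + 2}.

L{t + 2} = L{t} + 2·L{1} = 1/s² + 2/s

Final answer: 1/s² + 2/s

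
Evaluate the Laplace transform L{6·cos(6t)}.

L{cos(ωt)} = s/(s² + ω²), so L{cos(6t)} = s/(s² + 36). Then L{6·cos(6t)} = 6·s/(s² + 36) = 6s/(s² + 36)

Final answer: 6s/(s² + 36)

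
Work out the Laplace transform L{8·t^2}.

L{t^n} = n!/s^(n+1), so L{t^2} = 2/s^3. Then L{8·t^2} = 8·2/s^3 = 16/s^3

Final answer: 16/s^3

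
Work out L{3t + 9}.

L{3t + 9} = 3·L{t} + 9·L{1} = 3/s² + 9/s

Final answer: 3/s² + 9/s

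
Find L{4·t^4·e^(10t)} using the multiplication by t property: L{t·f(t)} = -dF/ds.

Using L{t^n·e^(at)} = n!/(s-a)^(n+1), L{t^4·e^(10t)} = 24/(s-10)^5, so L{4·t^4·e^(10t)} = 4·24/(s-10)^5 = 96/(s-10)^5

Final answer: 96/(s-10)^5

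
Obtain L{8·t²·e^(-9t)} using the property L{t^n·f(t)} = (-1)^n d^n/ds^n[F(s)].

L{e^(-9t)} = 1/(s+9). d/ds[1/(s+9)] = -1/(s+9)². d²/ds²[1/(s+9)] = 2/(s+9)³. So L{t²·e^(-9t)} = (-1)² · 2/(s+9)³ = 2/(s+9)³. Then L{8·t²·e^(-9t)} = 8·2/(s+9)³ = 16/(s+9)³

Final answer: 16/(s+9)³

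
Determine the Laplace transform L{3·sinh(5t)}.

L{sinh(ωt)} = ω/(s² - ω²), so L{sinh(5t)} = 5/(s² - 25). Then L{3·sinh(5t)} = 3·5/(s² - 25) = 15/(s² - 25)

Final answer: 15/(s² - 25)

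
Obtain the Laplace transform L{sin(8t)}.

L{sin(ωt)} = ω/(s² + ω²), so L{sin(8t)} = 8/(s² + 64)

Final answer: 8/(s² + 64)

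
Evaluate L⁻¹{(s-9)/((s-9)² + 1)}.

Using frequency shift: L⁻¹{(s-a)/((s-a)² + b²)} = e^(at)cos(bt). Here a=9, b=1

Final answer: e^(9t)·cos(t)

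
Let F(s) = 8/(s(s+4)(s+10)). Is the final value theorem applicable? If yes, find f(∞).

Poles of sF(s) = 8/((s+4)(s+10)) are at s = -4 and s = -10, both in the left half-plane. Theorem applies. f(∞) = lim_{s→0} sF(s) = 8/(4·10) = 1/5

Final answer: 1/5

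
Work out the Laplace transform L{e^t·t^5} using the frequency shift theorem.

L{e^(at)·t^n} = n!/(s-a)^(n+1), so L{e^t·t^5} = 120/(s-1)^6

Final answer: 120/(s-1)^6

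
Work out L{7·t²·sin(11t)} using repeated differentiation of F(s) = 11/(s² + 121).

F(s) = 11/(s² + 121). F'(s) = -22s/(s² + 121)². F''(s) = -22(121 - 3s²)/(s² + 121)³ = (66s² - 2662)/(s² + 121)³. So L{t²·sin(11t)} = (-1)² F''(s) = (66s² - 2662)/(s² + 121)³. Then L{7·t²·sin(11t)} = 7·(66s² - 2662)/(s² + 121)³ = (462s² - 18634)/(s² + 121)³

Final answer: (462s² - 18634)/(s² + 121)³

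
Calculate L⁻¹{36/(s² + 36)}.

This is the form c·a/(s² + a²) with a = 6, c = 6. L⁻¹ = 6·sin(6t)

Final answer: 6·sin(6t)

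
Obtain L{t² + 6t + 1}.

L{t² + 6t + 1} = 2/s³ + 6/s² + 1/s = 2/s³ + 6/s² + 1/s

Final answer: 2/s³ + 6/s² + 1/s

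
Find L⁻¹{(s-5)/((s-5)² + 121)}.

Using frequency shift: L⁻¹{(s-a)/((s-a)² + b²)} = e^(at)cos(bt). Here a=5, b=11

Final answer: e^(5t)·cos(11t)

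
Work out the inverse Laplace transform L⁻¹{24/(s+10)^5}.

L⁻¹{n!/(s-a)^(n+1)} = t^n·e^(at), so L⁻¹{24/(s+10)^5} = t^4·e^(-10t)

Final answer: t^4·e^(-10t)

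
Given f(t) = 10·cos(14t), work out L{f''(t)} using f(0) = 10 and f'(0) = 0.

F(s) = 10s/(s² + 196). L{f''(t)} = s²F(s) - sf(0) - f'(0) = 10s³/(s² + 196) - 10s = (10s³ - 10s(s² + 196))/(s² + 196) = -1960s/(s² + 196)

Final answer: -1960s/(s² + 196)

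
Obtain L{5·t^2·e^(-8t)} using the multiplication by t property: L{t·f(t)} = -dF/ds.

Using L{t^n·e^(at)} = n!/(s-a)^(n+1), L{t^2·e^(-8t)} = 2/(s+8)^3, so L{5·t^2·e^(-8t)} = 5·2/(s+8)^3 = 10/(s+8)^3

Final answer: 10/(s+8)^3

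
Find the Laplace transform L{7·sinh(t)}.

L{sinh(ωt)} = ω/(s² - ω²), so L{sinh(t)} = 1/(s² - 1). Then L{7·sinh(t)} = 7·1/(s² - 1) = 7/(s² - 1)

Final answer: 7/(s² - 1)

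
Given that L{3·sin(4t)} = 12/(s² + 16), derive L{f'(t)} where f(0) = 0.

L{f'(t)} = s·F(s) - f(0) = s·12/(s² + 16) - 0 = 12s/(s² + 16)

Final answer: 12s/(s² + 16)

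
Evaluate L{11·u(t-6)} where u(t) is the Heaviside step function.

L{u(t-a)} = e^(-as)/s. Here a=6, so L{u(t-6)} = e^(-6s)/s, and L{11·u(t-6)} = 11·e^(-6s)/s

Final answer: 11·e^(-6s)/s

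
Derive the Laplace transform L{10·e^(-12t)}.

L{e^(at)} = 1/(s-a), so L{e^(-12t)} = 1/(s+12). Then L{10·e^(-12t)} = 10/(s+12)

Final answer: 10/(s+12)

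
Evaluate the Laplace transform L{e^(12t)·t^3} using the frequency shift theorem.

L{e^(at)·t^n} = n!/(s-a)^(n+1), so L{e^(12t)·t^3} = 6/(s-12)^4

Final answer: 6/(s-12)^4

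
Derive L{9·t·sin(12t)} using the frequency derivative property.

L{sin(12t)} = 12/(s² + 144). By L{t·f(t)} = -F'(s): -d/ds[12/(s² + 144)] = -(12)·(-2s)/(s² + 144)² = 24s/(s² + 144)². Then L{9·t·sin(12t)} = 9·24s/(s² + 144)² = 216s/(s² + 144)²

Final answer: 216s/(s² + 144)²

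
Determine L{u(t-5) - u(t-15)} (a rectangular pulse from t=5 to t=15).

L{u(t-a)} = e^(-as)/s. L{u(t-5) - u(t-15)} = (e^(-5s) - e^(-15s))/s

Final answer: (e^(-5s) - e^(-15s))/s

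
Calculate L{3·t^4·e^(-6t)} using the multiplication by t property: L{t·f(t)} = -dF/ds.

Using L{t^n·e^(at)} = n!/(s-a)^(n+1), L{t^4·e^(-6t)} = 24/(s+6)^5, so L{3·t^4·e^(-6t)} = 3·24/(s+6)^5 = 72/(s+6)^5

Final answer: 72/(s+6)^5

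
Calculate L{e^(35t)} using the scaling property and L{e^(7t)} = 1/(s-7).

Using L{f(at)} = (1/a)F(s/a) with a=5 and f(t) = e^(7t): L{e^(35t)} = (1/5) · 1/((s/5)-7) = (1/5) · 5/(s-35) = 1/(s-35)

Final answer: 1/(s-35)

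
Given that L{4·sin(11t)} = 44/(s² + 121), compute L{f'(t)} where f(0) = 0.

L{f'(t)} = s·F(s) - f(0) = s·44/(s² + 121) - 0 = 44s/(s² + 121)

Final answer: 44s/(s² + 121)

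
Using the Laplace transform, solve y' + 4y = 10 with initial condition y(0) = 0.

sY + 4Y = 10/s. Y = 10/(s(s+4)). Partial fractions: Y = 5/2/s - 5/2/(s+4)

Final answer: y(t) = 5/2(1 - e^(-4t))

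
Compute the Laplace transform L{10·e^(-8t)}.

L{e^(at)} = 1/(s-a), so L{e^(-8t)} = 1/(s+8). Then L{10·e^(-8t)} = 10/(s+8)

Final answer: 10/(s+8)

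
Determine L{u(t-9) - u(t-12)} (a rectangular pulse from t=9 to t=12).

L{u(t-a)} = e^(-as)/s. L{u(t-9) - u(t-12)} = (e^(-9s) - e^(-12s))/s

Final answer: (e^(-9s) - e^(-12s))/s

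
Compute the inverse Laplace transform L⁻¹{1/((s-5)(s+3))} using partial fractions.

Decompose: A/(s-5) + B/(s+3). A = 1/8, B = -1/8. f(t) = (e^(5t) - e^(-3t))/8

Final answer: (e^(5t) - e^(-3t))/8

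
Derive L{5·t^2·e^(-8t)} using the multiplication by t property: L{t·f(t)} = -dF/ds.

Using L{t^n·e^(at)} = n!/(s-a)^(n+1), L{t^2·e^(-8t)} = 2/(s+8)^3, so L{5·t^2·e^(-8t)} = 5·2/(s+8)^3 = 10/(s+8)^3

Final answer: 10/(s+8)^3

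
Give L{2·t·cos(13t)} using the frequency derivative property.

L{cos(13t)} = s/(s² + 169). Derivative: d/ds[s/(s² + 169)] = [(s² + 169) - s·2s]/(s² + 169)² = (169 - s²)/(s² + 169)². So L{t·cos(13t)} = -F'(s) = (s² - 169)/(s² + 169)². Then L{2·t·cos(13t)} = 2·(s² - 169)/(s² + 169)²

Final answer: 2·(s² - 169)/(s² + 169)²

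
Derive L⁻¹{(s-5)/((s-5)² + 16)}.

Using frequency shift: L⁻¹{(s-a)/((s-a)² + b²)} = e^(at)cos(bt). Here a=5, b=4

Final answer: e^(5t)·cos(4t)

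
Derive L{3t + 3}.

L{3t + 3} = 3·L{t} + 3·L{1} = 3/s² + 3/s

Final answer: 3/s² + 3/s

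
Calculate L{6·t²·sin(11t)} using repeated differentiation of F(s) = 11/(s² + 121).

F(s) = 11/(s² + 121). F'(s) = -22s/(s² + 121)². F''(s) = -22(121 - 3s²)/(s² + 121)³ = (66s² - 2662)/(s² + 121)³. So L{t²·sin(11t)} = (-1)² F''(s) = (66s² - 2662)/(s² + 121)³. Then L{6·t²·sin(11t)} = 6·(66s² - 2662)/(s² + 121)³ = (396s² - 15972)/(s² + 121)³

Final answer: (396s² - 15972)/(s² + 121)³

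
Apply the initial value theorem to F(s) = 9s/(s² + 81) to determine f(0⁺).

f(0⁺) = lim_{s→∞} s·9s/(s² + 81) = lim_{s→∞} 9s²/(s² + 81) = 9

Final answer: 9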